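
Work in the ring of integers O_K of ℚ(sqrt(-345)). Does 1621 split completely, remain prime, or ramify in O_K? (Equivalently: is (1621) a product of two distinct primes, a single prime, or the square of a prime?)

Since -345 ≢ 1 mod 4, the ring of integers is ℤ[√-345] with discriminant 4·(-345) = -1380.
1621 ∤ -1380, so 1621 is unramified.
Compute (-345/1621) via Euler: 1276^((1621-1)/2) mod 1621 = 1620, so (-345/1621) = -1.
d is a non-residue mod p, hence 1621 remains inert in O_K.

p is inert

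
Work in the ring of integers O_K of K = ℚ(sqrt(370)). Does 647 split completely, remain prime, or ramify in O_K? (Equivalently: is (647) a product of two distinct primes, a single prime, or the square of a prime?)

647 splits in O_K

Since 370 ≢ 1 mod 4, the ring of integers is ℤ[√370] with discriminant 4·370 = 1480.
Since gcd(647, 1480) = 1 the prime 647 does not ramify.
Legendre symbol by Euler's criterion: (370/647) ≡ 370^323 ≡ 1 (mod 647), i.e. (370/647) = 1.
(370/647) = 1, so 647 splits.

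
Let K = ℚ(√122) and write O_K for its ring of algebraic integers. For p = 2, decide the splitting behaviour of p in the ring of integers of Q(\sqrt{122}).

d = 122 ≡ 2 (mod 4), so O_K = ℤ[√122] and disc(K) = 4d = 488.
Ramification test: 2 | 488. The prime 2 ramifies in K.

ramifies in O_K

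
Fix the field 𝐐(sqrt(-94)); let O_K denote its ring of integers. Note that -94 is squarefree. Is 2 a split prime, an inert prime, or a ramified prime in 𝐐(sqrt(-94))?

d = -94 ≡ 2 (mod 4), so O_K = ℤ[√-94] and disc(K) = 4d = -376.
disc(K) = -376 = 2·(-188), so p = 2 is ramified.

p ramifies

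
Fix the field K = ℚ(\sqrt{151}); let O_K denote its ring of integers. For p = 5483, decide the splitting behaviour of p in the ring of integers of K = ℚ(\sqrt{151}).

151 mod 4 = 3, hence disc K = 4·151 = 604 and O_K = ℤ[√151].
disc(K) = 604 is not divisible by 5483; 5483 is unramified.
Compute (151/5483) via Euler: 151^((5483-1)/2) mod 5483 = 5482, so (151/5483) = -1.
d is a non-residue mod p, hence 5483 remains inert in O_K.

remains prime (inert)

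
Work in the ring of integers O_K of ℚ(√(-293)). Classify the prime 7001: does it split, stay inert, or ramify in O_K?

split

Since -293 ≢ 1 mod 4, the ring of integers is ℤ[√-293] with discriminant 4·(-293) = -1172.
Since gcd(7001, -1172) = 1 the prime 7001 does not ramify.
Compute (-293/7001) via Euler: 6708^((7001-1)/2) mod 7001 = 1, so (-293/7001) = 1.
Legendre symbol 1 ⇒ 7001 is split.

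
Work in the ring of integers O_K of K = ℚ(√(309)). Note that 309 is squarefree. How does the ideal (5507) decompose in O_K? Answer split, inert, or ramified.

splits completely

d = 309 ≡ 1 (mod 4), so O_K = ℤ[(1+√309)/2] and disc(K) = d = 309.
5507 ∤ 309, so 5507 is unramified.
Compute (309/5507) via Euler: 309^((5507-1)/2) mod 5507 = 1, so (309/5507) = 1.
d is a quadratic residue mod p, hence 5507 splits in O_K.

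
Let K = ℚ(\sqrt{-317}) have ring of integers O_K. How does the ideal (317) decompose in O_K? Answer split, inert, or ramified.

Since -317 ≢ 1 mod 4, the ring of integers is ℤ[√-317] with discriminant 4·(-317) = -1268.
317 divides disc(K) = -1268, so 317 ramifies.

ramified — (317) = 𝔭²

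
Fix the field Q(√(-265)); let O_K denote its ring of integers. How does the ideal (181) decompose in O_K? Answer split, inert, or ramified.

Since -265 ≢ 1 mod 4, the ring of integers is ℤ[√-265] with discriminant 4·(-265) = -1060.
181 ∤ -1060, so 181 is unramified.
Legendre symbol by Euler's criterion: (-265/181) ≡ (-265)^90 ≡ 180 (mod 181), i.e. (-265/181) = -1.
Legendre symbol -1 ⇒ 181 is inert.

181 remains inert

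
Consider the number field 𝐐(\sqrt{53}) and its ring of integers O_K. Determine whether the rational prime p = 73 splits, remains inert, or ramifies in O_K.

Since 53 ≡ 1 mod 4, the ring of integers is ℤ[(1+√53)/2] with discriminant 53.
73 ∤ 53, so 73 is unramified.
Compute (53/73) via Euler: 53^((73-1)/2) mod 73 = 72, so (53/73) = -1.
Legendre symbol -1 ⇒ 73 is inert.

remains prime (inert)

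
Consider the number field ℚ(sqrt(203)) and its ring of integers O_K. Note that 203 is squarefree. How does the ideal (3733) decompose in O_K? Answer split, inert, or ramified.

Since 203 ≢ 1 mod 4, the ring of integers is ℤ[√203] with discriminant 4·203 = 812.
disc(K) = 812 is not divisible by 3733; 3733 is unramified.
Compute (203/3733) via Euler: 203^((3733-1)/2) mod 3733 = 3732, so (203/3733) = -1.
Legendre symbol -1 ⇒ 3733 is inert.

inert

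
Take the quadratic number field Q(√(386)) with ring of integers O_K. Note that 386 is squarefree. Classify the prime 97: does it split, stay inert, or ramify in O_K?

d = 386 ≡ 2 (mod 4), so O_K = ℤ[√386] and disc(K) = 4d = 1544.
disc(K) = 1544 is not divisible by 97; 97 is unramified.
Euler's criterion: 386^48 mod 97 = 1. Thus (386|97) = 1.
(386/97) = 1, so 97 splits.

split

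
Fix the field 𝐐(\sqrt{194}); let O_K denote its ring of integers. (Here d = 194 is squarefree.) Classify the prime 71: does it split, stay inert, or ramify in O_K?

d = 194 ≡ 2 (mod 4), so O_K = ℤ[√194] and disc(K) = 4d = 776.
71 ∤ 776, so 71 is unramified.
Legendre symbol by Euler's criterion: (194/71) ≡ 194^35 ≡ 70 (mod 71), i.e. (194/71) = -1.
(194/71) = -1, so 71 is inert.

inert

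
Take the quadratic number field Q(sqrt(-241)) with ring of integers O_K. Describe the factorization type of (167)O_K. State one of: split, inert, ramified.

p splits

d = -241 ≡ 3 (mod 4), so O_K = ℤ[√-241] and disc(K) = 4d = -964.
disc(K) = -964 is not divisible by 167; 167 is unramified.
(-241/167) = 93^83 mod 167 = 1, giving Legendre symbol 1.
(-241/167) = 1, so 167 splits.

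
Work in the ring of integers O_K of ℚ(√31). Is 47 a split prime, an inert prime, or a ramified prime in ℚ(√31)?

remains prime (inert)

Since 31 ≢ 1 mod 4, the ring of integers is ℤ[√31] with discriminant 4·31 = 124.
disc(K) = 124 is not divisible by 47; 47 is unramified.
Euler's criterion: 31^23 mod 47 = 46. Thus (31|47) = -1.
d is a non-residue mod p, hence 47 remains inert in O_K.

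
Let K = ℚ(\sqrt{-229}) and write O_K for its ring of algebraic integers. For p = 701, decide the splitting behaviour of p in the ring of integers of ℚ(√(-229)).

split

d = -229 ≡ 3 (mod 4), so O_K = ℤ[√-229] and disc(K) = 4d = -916.
Since gcd(701, -916) = 1 the prime 701 does not ramify.
Legendre symbol by Euler's criterion: (-229/701) ≡ (-229)^350 ≡ 1 (mod 701), i.e. (-229/701) = 1.
(-229/701) = 1, so 701 splits.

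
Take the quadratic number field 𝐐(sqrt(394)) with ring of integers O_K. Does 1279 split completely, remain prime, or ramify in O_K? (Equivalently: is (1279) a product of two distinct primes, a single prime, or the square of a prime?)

split

Since 394 ≢ 1 mod 4, the ring of integers is ℤ[√394] with discriminant 4·394 = 1576.
1279 ∤ 1576, so 1279 is unramified.
Euler's criterion: 394^639 mod 1279 = 1. Thus (394|1279) = 1.
(394/1279) = 1, so 1279 splits.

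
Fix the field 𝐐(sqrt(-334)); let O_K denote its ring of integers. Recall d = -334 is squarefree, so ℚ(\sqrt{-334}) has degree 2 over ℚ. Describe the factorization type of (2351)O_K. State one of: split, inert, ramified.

-334 mod 4 = 2, hence disc K = 4·(-334) = -1336 and O_K = ℤ[√-334].
disc(K) = -1336 is not divisible by 2351; 2351 is unramified.
Euler's criterion: (-334)^1175 mod 2351 = 2350. Thus (-334|2351) = -1.
(-334/2351) = -1, so 2351 is inert.

p is inert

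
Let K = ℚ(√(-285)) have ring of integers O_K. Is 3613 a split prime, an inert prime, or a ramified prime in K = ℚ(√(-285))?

-285 mod 4 = 3, hence disc K = 4·(-285) = -1140 and O_K = ℤ[√-285].
3613 ∤ -1140, so 3613 is unramified.
(-285/3613) = 3328^1806 mod 3613 = 1, giving Legendre symbol 1.
(-285/3613) = 1, so 3613 splits.

split — (3613) = 𝔭₁𝔭₂ with 𝔭₁ ≠ 𝔭₂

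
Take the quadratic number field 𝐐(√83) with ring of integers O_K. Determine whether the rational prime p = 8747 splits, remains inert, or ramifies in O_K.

split

Since 83 ≢ 1 mod 4, the ring of integers is ℤ[√83] with discriminant 4·83 = 332.
disc(K) = 332 is not divisible by 8747; 8747 is unramified.
Legendre symbol by Euler's criterion: (83/8747) ≡ 83^4373 ≡ 1 (mod 8747), i.e. (83/8747) = 1.
Legendre symbol 1 ⇒ 8747 is split.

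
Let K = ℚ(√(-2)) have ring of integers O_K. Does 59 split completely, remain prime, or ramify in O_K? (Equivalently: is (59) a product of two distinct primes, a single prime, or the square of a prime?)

splits completely

Since -2 ≢ 1 mod 4, the ring of integers is ℤ[√-2] with discriminant 4·(-2) = -8.
disc(K) = -8 is not divisible by 59; 59 is unramified.
Compute (-2/59) via Euler: 57^((59-1)/2) mod 59 = 1, so (-2/59) = 1.
(-2/59) = 1, so 59 splits.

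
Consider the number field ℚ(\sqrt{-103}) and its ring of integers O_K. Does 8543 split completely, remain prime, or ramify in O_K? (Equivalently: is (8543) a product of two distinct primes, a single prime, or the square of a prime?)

p splits

-103 mod 4 = 1, hence disc K = -103 and O_K = ℤ[(1+√-103)/2].
8543 ∤ -103, so 8543 is unramified.
(-103/8543) = 8440^4271 mod 8543 = 1, giving Legendre symbol 1.
d is a quadratic residue mod p, hence 8543 splits in O_K.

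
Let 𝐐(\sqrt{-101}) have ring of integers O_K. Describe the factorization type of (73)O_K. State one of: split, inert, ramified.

-101 mod 4 = 3, hence disc K = 4·(-101) = -404 and O_K = ℤ[√-101].
disc(K) = -404 is not divisible by 73; 73 is unramified.
Euler's criterion: (-101)^36 mod 73 = 72. Thus (-101|73) = -1.
d is a non-residue mod p, hence 73 remains inert in O_K.

remains prime (inert)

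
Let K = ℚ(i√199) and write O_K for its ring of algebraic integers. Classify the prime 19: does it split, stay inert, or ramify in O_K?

remains prime (inert)

-199 mod 4 = 1, hence disc K = -199 and O_K = ℤ[(1+√-199)/2].
Since gcd(19, -199) = 1 the prime 19 does not ramify.
Euler's criterion: (-199)^9 mod 19 = 18. Thus (-199|19) = -1.
d is a non-residue mod p, hence 19 remains inert in O_K.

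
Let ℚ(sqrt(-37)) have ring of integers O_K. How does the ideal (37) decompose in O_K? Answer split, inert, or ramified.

-37 mod 4 = 3, hence disc K = 4·(-37) = -148 and O_K = ℤ[√-37].
Ramification test: 37 | -148. The prime 37 ramifies in K.

ramified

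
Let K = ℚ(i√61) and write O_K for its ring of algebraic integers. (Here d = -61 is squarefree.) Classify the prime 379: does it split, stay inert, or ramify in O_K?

Since -61 ≢ 1 mod 4, the ring of integers is ℤ[√-61] with discriminant 4·(-61) = -244.
Since gcd(379, -244) = 1 the prime 379 does not ramify.
Euler's criterion: (-61)^189 mod 379 = 378. Thus (-61|379) = -1.
d is a non-residue mod p, hence 379 remains inert in O_K.

379 remains inert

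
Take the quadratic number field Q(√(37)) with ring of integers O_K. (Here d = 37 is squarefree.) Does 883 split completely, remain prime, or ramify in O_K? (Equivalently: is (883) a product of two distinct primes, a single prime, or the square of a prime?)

Since 37 ≡ 1 mod 4, the ring of integers is ℤ[(1+√37)/2] with discriminant 37.
disc(K) = 37 is not divisible by 883; 883 is unramified.
(37/883) = 37^441 mod 883 = 882, giving Legendre symbol -1.
(37/883) = -1, so 883 is inert.

p is inert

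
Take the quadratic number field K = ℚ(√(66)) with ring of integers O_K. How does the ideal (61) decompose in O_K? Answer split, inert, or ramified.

d = 66 ≡ 2 (mod 4), so O_K = ℤ[√66] and disc(K) = 4d = 264.
Since gcd(61, 264) = 1 the prime 61 does not ramify.
(66/61) = 5^30 mod 61 = 1, giving Legendre symbol 1.
Legendre symbol 1 ⇒ 61 is split.

p splits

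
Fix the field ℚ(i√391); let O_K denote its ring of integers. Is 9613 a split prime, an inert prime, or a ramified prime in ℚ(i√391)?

inert

d = -391 ≡ 1 (mod 4), so O_K = ℤ[(1+√-391)/2] and disc(K) = d = -391.
disc(K) = -391 is not divisible by 9613; 9613 is unramified.
Legendre symbol by Euler's criterion: (-391/9613) ≡ (-391)^4806 ≡ 9612 (mod 9613), i.e. (-391/9613) = -1.
(-391/9613) = -1, so 9613 is inert.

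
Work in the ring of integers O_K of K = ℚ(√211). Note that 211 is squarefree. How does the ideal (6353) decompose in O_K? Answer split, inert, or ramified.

remains prime (inert)

211 mod 4 = 3, hence disc K = 4·211 = 844 and O_K = ℤ[√211].
6353 ∤ 844, so 6353 is unramified.
Legendre symbol by Euler's criterion: (211/6353) ≡ 211^3176 ≡ 6352 (mod 6353), i.e. (211/6353) = -1.
d is a non-residue mod p, hence 6353 remains inert in O_K.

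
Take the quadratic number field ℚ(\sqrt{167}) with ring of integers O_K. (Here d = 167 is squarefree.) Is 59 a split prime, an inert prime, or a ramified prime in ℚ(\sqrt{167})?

split — (59) = 𝔭₁𝔭₂ with 𝔭₁ ≠ 𝔭₂

167 mod 4 = 3, hence disc K = 4·167 = 668 and O_K = ℤ[√167].
Since gcd(59, 668) = 1 the prime 59 does not ramify.
Legendre symbol by Euler's criterion: (167/59) ≡ 167^29 ≡ 1 (mod 59), i.e. (167/59) = 1.
d is a quadratic residue mod p, hence 59 splits in O_K.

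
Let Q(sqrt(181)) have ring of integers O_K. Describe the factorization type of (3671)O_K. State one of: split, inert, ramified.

p is inert

Since 181 ≡ 1 mod 4, the ring of integers is ℤ[(1+√181)/2] with discriminant 181.
3671 ∤ 181, so 3671 is unramified.
Euler's criterion: 181^1835 mod 3671 = 3670. Thus (181|3671) = -1.
d is a non-residue mod p, hence 3671 remains inert in O_K.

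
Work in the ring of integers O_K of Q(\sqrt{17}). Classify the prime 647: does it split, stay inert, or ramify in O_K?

17 mod 4 = 1, hence disc K = 17 and O_K = ℤ[(1+√17)/2].
647 ∤ 17, so 647 is unramified.
Compute (17/647) via Euler: 17^((647-1)/2) mod 647 = 1, so (17/647) = 1.
Legendre symbol 1 ⇒ 647 is split.

p splits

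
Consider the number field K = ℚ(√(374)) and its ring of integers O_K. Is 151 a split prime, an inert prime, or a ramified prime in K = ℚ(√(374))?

split

Since 374 ≢ 1 mod 4, the ring of integers is ℤ[√374] with discriminant 4·374 = 1496.
151 ∤ 1496, so 151 is unramified.
Euler's criterion: 374^75 mod 151 = 1. Thus (374|151) = 1.
d is a quadratic residue mod p, hence 151 splits in O_K.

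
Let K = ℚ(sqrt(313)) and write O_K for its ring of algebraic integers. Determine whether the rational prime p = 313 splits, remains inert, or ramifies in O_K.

d = 313 ≡ 1 (mod 4), so O_K = ℤ[(1+√313)/2] and disc(K) = d = 313.
Ramification test: 313 | 313. The prime 313 ramifies in K.

ramified — (313) = 𝔭²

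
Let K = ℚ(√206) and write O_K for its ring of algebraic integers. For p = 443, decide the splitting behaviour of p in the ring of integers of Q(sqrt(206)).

d = 206 ≡ 2 (mod 4), so O_K = ℤ[√206] and disc(K) = 4d = 824.
disc(K) = 824 is not divisible by 443; 443 is unramified.
Legendre symbol by Euler's criterion: (206/443) ≡ 206^221 ≡ 442 (mod 443), i.e. (206/443) = -1.
(206/443) = -1, so 443 is inert.

p is inert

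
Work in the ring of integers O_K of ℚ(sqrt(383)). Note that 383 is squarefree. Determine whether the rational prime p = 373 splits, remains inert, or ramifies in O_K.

split — (373) = 𝔭₁𝔭₂ with 𝔭₁ ≠ 𝔭₂

Since 383 ≢ 1 mod 4, the ring of integers is ℤ[√383] with discriminant 4·383 = 1532.
disc(K) = 1532 is not divisible by 373; 373 is unramified.
(383/373) = 10^186 mod 373 = 1, giving Legendre symbol 1.
Legendre symbol 1 ⇒ 373 is split.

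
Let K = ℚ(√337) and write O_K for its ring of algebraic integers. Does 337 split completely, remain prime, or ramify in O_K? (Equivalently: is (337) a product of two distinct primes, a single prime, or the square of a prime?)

ramifies in O_K

Since 337 ≡ 1 mod 4, the ring of integers is ℤ[(1+√337)/2] with discriminant 337.
disc(K) = 337 = 337·1, so p = 337 is ramified.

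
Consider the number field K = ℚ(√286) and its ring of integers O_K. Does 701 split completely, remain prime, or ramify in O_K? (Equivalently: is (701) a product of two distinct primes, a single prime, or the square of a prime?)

p splits

d = 286 ≡ 2 (mod 4), so O_K = ℤ[√286] and disc(K) = 4d = 1144.
Since gcd(701, 1144) = 1 the prime 701 does not ramify.
(286/701) = 286^350 mod 701 = 1, giving Legendre symbol 1.
Legendre symbol 1 ⇒ 701 is split.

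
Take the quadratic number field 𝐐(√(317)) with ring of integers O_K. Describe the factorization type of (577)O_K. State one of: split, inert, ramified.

split — (577) = 𝔭₁𝔭₂ with 𝔭₁ ≠ 𝔭₂

d = 317 ≡ 1 (mod 4), so O_K = ℤ[(1+√317)/2] and disc(K) = d = 317.
577 ∤ 317, so 577 is unramified.
Euler's criterion: 317^288 mod 577 = 1. Thus (317|577) = 1.
d is a quadratic residue mod p, hence 577 splits in O_K.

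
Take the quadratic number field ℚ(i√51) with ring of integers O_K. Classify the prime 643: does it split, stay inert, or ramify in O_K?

remains prime (inert)

Since -51 ≡ 1 mod 4, the ring of integers is ℤ[(1+√-51)/2] with discriminant -51.
643 ∤ -51, so 643 is unramified.
Euler's criterion: (-51)^321 mod 643 = 642. Thus (-51|643) = -1.
(-51/643) = -1, so 643 is inert.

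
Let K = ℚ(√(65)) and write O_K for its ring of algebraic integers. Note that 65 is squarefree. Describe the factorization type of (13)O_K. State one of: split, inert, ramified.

13 is ramified

Since 65 ≡ 1 mod 4, the ring of integers is ℤ[(1+√65)/2] with discriminant 65.
13 divides disc(K) = 65, so 13 ramifies.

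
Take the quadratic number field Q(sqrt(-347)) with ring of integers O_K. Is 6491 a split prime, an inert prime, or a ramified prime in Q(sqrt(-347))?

p is inert

-347 mod 4 = 1, hence disc K = -347 and O_K = ℤ[(1+√-347)/2].
disc(K) = -347 is not divisible by 6491; 6491 is unramified.
(-347/6491) = 6144^3245 mod 6491 = 6490, giving Legendre symbol -1.
Legendre symbol -1 ⇒ 6491 is inert.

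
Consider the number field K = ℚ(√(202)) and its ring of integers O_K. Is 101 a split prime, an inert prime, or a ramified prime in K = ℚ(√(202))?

d = 202 ≡ 2 (mod 4), so O_K = ℤ[√202] and disc(K) = 4d = 808.
101 divides disc(K) = 808, so 101 ramifies.

101 is ramified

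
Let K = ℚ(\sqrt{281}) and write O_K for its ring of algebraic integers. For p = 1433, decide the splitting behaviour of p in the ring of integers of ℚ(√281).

p splits

d = 281 ≡ 1 (mod 4), so O_K = ℤ[(1+√281)/2] and disc(K) = d = 281.
1433 ∤ 281, so 1433 is unramified.
Euler's criterion: 281^716 mod 1433 = 1. Thus (281|1433) = 1.
Legendre symbol 1 ⇒ 1433 is split.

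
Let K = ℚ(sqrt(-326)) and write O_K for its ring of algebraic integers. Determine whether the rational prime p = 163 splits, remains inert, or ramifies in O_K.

d = -326 ≡ 2 (mod 4), so O_K = ℤ[√-326] and disc(K) = 4d = -1304.
163 divides disc(K) = -1304, so 163 ramifies.

p ramifies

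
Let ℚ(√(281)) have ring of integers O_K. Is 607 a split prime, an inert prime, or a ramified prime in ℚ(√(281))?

281 mod 4 = 1, hence disc K = 281 and O_K = ℤ[(1+√281)/2].
disc(K) = 281 is not divisible by 607; 607 is unramified.
Euler's criterion: 281^303 mod 607 = 1. Thus (281|607) = 1.
Legendre symbol 1 ⇒ 607 is split.

split — (607) = 𝔭₁𝔭₂ with 𝔭₁ ≠ 𝔭₂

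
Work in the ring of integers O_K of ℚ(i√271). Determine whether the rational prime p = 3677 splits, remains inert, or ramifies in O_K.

Since -271 ≡ 1 mod 4, the ring of integers is ℤ[(1+√-271)/2] with discriminant -271.
Since gcd(3677, -271) = 1 the prime 3677 does not ramify.
(-271/3677) = 3406^1838 mod 3677 = 1, giving Legendre symbol 1.
Legendre symbol 1 ⇒ 3677 is split.

splits completely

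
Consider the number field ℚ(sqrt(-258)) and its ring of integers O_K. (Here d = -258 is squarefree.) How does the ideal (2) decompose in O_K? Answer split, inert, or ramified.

p ramifies

Since -258 ≢ 1 mod 4, the ring of integers is ℤ[√-258] with discriminant 4·(-258) = -1032.
Ramification test: 2 | -1032. The prime 2 ramifies in K.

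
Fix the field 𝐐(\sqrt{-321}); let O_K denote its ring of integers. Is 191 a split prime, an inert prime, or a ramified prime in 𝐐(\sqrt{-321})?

inert

Since -321 ≢ 1 mod 4, the ring of integers is ℤ[√-321] with discriminant 4·(-321) = -1284.
191 ∤ -1284, so 191 is unramified.
Compute (-321/191) via Euler: 61^((191-1)/2) mod 191 = 190, so (-321/191) = -1.
d is a non-residue mod p, hence 191 remains inert in O_K.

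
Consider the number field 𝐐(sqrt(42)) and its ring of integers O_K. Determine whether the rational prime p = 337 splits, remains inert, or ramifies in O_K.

42 mod 4 = 2, hence disc K = 4·42 = 168 and O_K = ℤ[√42].
Since gcd(337, 168) = 1 the prime 337 does not ramify.
(42/337) = 42^168 mod 337 = 1, giving Legendre symbol 1.
Legendre symbol 1 ⇒ 337 is split.

splits completely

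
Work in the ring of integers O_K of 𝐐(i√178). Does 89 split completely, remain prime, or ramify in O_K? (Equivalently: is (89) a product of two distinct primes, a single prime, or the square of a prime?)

d = -178 ≡ 2 (mod 4), so O_K = ℤ[√-178] and disc(K) = 4d = -712.
disc(K) = -712 = 89·(-8), so p = 89 is ramified.

ramified — (89) = 𝔭²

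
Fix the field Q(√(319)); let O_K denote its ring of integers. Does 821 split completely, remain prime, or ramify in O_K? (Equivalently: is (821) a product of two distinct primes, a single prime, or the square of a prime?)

d = 319 ≡ 3 (mod 4), so O_K = ℤ[√319] and disc(K) = 4d = 1276.
Since gcd(821, 1276) = 1 the prime 821 does not ramify.
Compute (319/821) via Euler: 319^((821-1)/2) mod 821 = 820, so (319/821) = -1.
d is a non-residue mod p, hence 821 remains inert in O_K.

821 remains inert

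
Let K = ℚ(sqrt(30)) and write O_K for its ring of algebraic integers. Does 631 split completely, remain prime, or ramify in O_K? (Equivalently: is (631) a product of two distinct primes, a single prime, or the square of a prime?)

inert — (631) stays prime in O_K

Since 30 ≢ 1 mod 4, the ring of integers is ℤ[√30] with discriminant 4·30 = 120.
Since gcd(631, 120) = 1 the prime 631 does not ramify.
Legendre symbol by Euler's criterion: (30/631) ≡ 30^315 ≡ 630 (mod 631), i.e. (30/631) = -1.
Legendre symbol -1 ⇒ 631 is inert.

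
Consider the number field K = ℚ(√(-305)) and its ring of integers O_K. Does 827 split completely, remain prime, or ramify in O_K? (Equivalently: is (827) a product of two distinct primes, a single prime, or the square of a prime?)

split — (827) = 𝔭₁𝔭₂ with 𝔭₁ ≠ 𝔭₂

-305 mod 4 = 3, hence disc K = 4·(-305) = -1220 and O_K = ℤ[√-305].
disc(K) = -1220 is not divisible by 827; 827 is unramified.
(-305/827) = 522^413 mod 827 = 1, giving Legendre symbol 1.
d is a quadratic residue mod p, hence 827 splits in O_K.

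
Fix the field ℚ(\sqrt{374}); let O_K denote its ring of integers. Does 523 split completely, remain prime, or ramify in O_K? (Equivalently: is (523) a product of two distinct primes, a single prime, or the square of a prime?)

inert

374 mod 4 = 2, hence disc K = 4·374 = 1496 and O_K = ℤ[√374].
Since gcd(523, 1496) = 1 the prime 523 does not ramify.
(374/523) = 374^261 mod 523 = 522, giving Legendre symbol -1.
Legendre symbol -1 ⇒ 523 is inert.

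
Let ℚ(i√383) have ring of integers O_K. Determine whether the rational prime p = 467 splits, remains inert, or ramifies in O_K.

splits completely

Since -383 ≡ 1 mod 4, the ring of integers is ℤ[(1+√-383)/2] with discriminant -383.
Since gcd(467, -383) = 1 the prime 467 does not ramify.
Euler's criterion: (-383)^233 mod 467 = 1. Thus (-383|467) = 1.
(-383/467) = 1, so 467 splits.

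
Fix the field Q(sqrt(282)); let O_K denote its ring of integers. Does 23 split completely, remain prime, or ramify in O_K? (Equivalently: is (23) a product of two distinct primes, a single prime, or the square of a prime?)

Since 282 ≢ 1 mod 4, the ring of integers is ℤ[√282] with discriminant 4·282 = 1128.
disc(K) = 1128 is not divisible by 23; 23 is unramified.
Euler's criterion: 282^11 mod 23 = 1. Thus (282|23) = 1.
Legendre symbol 1 ⇒ 23 is split.

23 splits in O_K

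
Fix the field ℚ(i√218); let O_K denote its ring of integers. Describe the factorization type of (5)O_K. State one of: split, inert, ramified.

p is inert

d = -218 ≡ 2 (mod 4), so O_K = ℤ[√-218] and disc(K) = 4d = -872.
Since gcd(5, -872) = 1 the prime 5 does not ramify.
Euler's criterion: (-218)^2 mod 5 = 4. Thus (-218|5) = -1.
(-218/5) = -1, so 5 is inert.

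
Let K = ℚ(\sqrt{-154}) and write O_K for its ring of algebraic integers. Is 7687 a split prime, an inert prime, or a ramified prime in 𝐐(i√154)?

-154 mod 4 = 2, hence disc K = 4·(-154) = -616 and O_K = ℤ[√-154].
Since gcd(7687, -616) = 1 the prime 7687 does not ramify.
Compute (-154/7687) via Euler: 7533^((7687-1)/2) mod 7687 = 7686, so (-154/7687) = -1.
d is a non-residue mod p, hence 7687 remains inert in O_K.

inert — (7687) stays prime in O_K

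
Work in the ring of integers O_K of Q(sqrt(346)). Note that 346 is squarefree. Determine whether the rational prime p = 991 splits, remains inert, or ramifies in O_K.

Since 346 ≢ 1 mod 4, the ring of integers is ℤ[√346] with discriminant 4·346 = 1384.
Since gcd(991, 1384) = 1 the prime 991 does not ramify.
(346/991) = 346^495 mod 991 = 1, giving Legendre symbol 1.
d is a quadratic residue mod p, hence 991 splits in O_K.

p splits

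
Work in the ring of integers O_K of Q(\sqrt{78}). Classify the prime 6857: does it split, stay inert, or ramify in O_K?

Since 78 ≢ 1 mod 4, the ring of integers is ℤ[√78] with discriminant 4·78 = 312.
Since gcd(6857, 312) = 1 the prime 6857 does not ramify.
(78/6857) = 78^3428 mod 6857 = 1, giving Legendre symbol 1.
(78/6857) = 1, so 6857 splits.

split — (6857) = 𝔭₁𝔭₂ with 𝔭₁ ≠ 𝔭₂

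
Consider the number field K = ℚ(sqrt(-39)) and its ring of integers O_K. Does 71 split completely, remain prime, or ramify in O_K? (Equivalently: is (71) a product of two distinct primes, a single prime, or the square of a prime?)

-39 mod 4 = 1, hence disc K = -39 and O_K = ℤ[(1+√-39)/2].
71 ∤ -39, so 71 is unramified.
Euler's criterion: (-39)^35 mod 71 = 1. Thus (-39|71) = 1.
(-39/71) = 1, so 71 splits.

p splits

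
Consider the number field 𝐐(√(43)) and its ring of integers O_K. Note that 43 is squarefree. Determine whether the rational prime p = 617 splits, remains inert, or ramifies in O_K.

split

Since 43 ≢ 1 mod 4, the ring of integers is ℤ[√43] with discriminant 4·43 = 172.
Since gcd(617, 172) = 1 the prime 617 does not ramify.
Euler's criterion: 43^308 mod 617 = 1. Thus (43|617) = 1.
(43/617) = 1, so 617 splits.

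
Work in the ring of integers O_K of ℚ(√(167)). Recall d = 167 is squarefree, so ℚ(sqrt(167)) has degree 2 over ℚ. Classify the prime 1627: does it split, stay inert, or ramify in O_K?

167 mod 4 = 3, hence disc K = 4·167 = 668 and O_K = ℤ[√167].
disc(K) = 668 is not divisible by 1627; 1627 is unramified.
Euler's criterion: 167^813 mod 1627 = 1626. Thus (167|1627) = -1.
Legendre symbol -1 ⇒ 1627 is inert.

remains prime (inert)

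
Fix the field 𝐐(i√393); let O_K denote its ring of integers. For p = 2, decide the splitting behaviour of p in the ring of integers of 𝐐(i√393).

ramified

Since -393 ≢ 1 mod 4, the ring of integers is ℤ[√-393] with discriminant 4·(-393) = -1572.
Ramification test: 2 | -1572. The prime 2 ramifies in K.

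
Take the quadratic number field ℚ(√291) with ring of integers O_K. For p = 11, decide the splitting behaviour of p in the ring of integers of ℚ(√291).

d = 291 ≡ 3 (mod 4), so O_K = ℤ[√291] and disc(K) = 4d = 1164.
11 ∤ 1164, so 11 is unramified.
Euler's criterion: 291^5 mod 11 = 1. Thus (291|11) = 1.
Legendre symbol 1 ⇒ 11 is split.

split — (11) = 𝔭₁𝔭₂ with 𝔭₁ ≠ 𝔭₂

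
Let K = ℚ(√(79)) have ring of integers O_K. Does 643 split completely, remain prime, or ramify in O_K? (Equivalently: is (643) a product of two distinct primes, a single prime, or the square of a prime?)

Since 79 ≢ 1 mod 4, the ring of integers is ℤ[√79] with discriminant 4·79 = 316.
Since gcd(643, 316) = 1 the prime 643 does not ramify.
(79/643) = 79^321 mod 643 = 642, giving Legendre symbol -1.
(79/643) = -1, so 643 is inert.

inert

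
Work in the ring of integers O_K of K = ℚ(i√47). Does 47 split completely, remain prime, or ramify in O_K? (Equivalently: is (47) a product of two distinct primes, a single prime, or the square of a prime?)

Since -47 ≡ 1 mod 4, the ring of integers is ℤ[(1+√-47)/2] with discriminant -47.
Ramification test: 47 | -47. The prime 47 ramifies in K.

ramified — (47) = 𝔭²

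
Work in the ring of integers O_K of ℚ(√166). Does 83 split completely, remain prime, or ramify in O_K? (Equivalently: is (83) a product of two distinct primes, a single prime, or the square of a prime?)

166 mod 4 = 2, hence disc K = 4·166 = 664 and O_K = ℤ[√166].
83 divides disc(K) = 664, so 83 ramifies.

ramified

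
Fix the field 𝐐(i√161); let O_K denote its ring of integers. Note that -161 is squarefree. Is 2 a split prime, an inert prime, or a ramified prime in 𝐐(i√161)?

-161 mod 4 = 3, hence disc K = 4·(-161) = -644 and O_K = ℤ[√-161].
disc(K) = -644 = 2·(-322), so p = 2 is ramified.

ramified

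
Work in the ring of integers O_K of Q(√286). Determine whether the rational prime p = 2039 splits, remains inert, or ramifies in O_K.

286 mod 4 = 2, hence disc K = 4·286 = 1144 and O_K = ℤ[√286].
disc(K) = 1144 is not divisible by 2039; 2039 is unramified.
(286/2039) = 286^1019 mod 2039 = 1, giving Legendre symbol 1.
d is a quadratic residue mod p, hence 2039 splits in O_K.

split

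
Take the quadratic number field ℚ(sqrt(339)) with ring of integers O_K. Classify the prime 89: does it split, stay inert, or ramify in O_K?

splits completely

d = 339 ≡ 3 (mod 4), so O_K = ℤ[√339] and disc(K) = 4d = 1356.
89 ∤ 1356, so 89 is unramified.
Legendre symbol by Euler's criterion: (339/89) ≡ 339^44 ≡ 1 (mod 89), i.e. (339/89) = 1.
Legendre symbol 1 ⇒ 89 is split.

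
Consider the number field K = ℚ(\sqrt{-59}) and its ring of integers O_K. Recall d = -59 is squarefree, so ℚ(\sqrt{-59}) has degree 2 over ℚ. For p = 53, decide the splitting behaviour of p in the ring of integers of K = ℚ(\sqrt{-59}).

splits completely

d = -59 ≡ 1 (mod 4), so O_K = ℤ[(1+√-59)/2] and disc(K) = d = -59.
Since gcd(53, -59) = 1 the prime 53 does not ramify.
(-59/53) = 47^26 mod 53 = 1, giving Legendre symbol 1.
Legendre symbol 1 ⇒ 53 is split.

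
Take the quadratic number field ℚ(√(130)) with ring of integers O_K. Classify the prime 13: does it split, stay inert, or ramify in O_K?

130 mod 4 = 2, hence disc K = 4·130 = 520 and O_K = ℤ[√130].
Ramification test: 13 | 520. The prime 13 ramifies in K.

p ramifies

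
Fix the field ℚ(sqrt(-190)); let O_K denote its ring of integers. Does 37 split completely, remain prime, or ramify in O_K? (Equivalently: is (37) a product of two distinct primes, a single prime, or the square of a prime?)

inert — (37) stays prime in O_K

d = -190 ≡ 2 (mod 4), so O_K = ℤ[√-190] and disc(K) = 4d = -760.
Since gcd(37, -760) = 1 the prime 37 does not ramify.
Legendre symbol by Euler's criterion: (-190/37) ≡ (-190)^18 ≡ 36 (mod 37), i.e. (-190/37) = -1.
(-190/37) = -1, so 37 is inert.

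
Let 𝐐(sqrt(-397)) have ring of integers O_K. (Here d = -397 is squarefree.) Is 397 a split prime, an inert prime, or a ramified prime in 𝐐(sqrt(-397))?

397 is ramified

Since -397 ≢ 1 mod 4, the ring of integers is ℤ[√-397] with discriminant 4·(-397) = -1588.
397 divides disc(K) = -1588, so 397 ramifies.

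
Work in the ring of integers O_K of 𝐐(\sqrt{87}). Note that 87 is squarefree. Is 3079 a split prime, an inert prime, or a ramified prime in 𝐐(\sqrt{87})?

3079 remains inert

87 mod 4 = 3, hence disc K = 4·87 = 348 and O_K = ℤ[√87].
3079 ∤ 348, so 3079 is unramified.
(87/3079) = 87^1539 mod 3079 = 3078, giving Legendre symbol -1.
d is a non-residue mod p, hence 3079 remains inert in O_K.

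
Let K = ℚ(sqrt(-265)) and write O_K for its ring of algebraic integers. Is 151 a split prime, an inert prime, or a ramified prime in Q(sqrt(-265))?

p splits

-265 mod 4 = 3, hence disc K = 4·(-265) = -1060 and O_K = ℤ[√-265].
disc(K) = -1060 is not divisible by 151; 151 is unramified.
Compute (-265/151) via Euler: 37^((151-1)/2) mod 151 = 1, so (-265/151) = 1.
(-265/151) = 1, so 151 splits.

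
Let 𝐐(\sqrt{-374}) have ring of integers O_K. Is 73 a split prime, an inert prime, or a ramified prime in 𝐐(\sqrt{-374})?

Since -374 ≢ 1 mod 4, the ring of integers is ℤ[√-374] with discriminant 4·(-374) = -1496.
73 ∤ -1496, so 73 is unramified.
Legendre symbol by Euler's criterion: (-374/73) ≡ (-374)^36 ≡ 1 (mod 73), i.e. (-374/73) = 1.
Legendre symbol 1 ⇒ 73 is split.

73 splits in O_K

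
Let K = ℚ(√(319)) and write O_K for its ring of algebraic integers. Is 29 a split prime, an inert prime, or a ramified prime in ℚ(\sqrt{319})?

319 mod 4 = 3, hence disc K = 4·319 = 1276 and O_K = ℤ[√319].
29 divides disc(K) = 1276, so 29 ramifies.

29 is ramified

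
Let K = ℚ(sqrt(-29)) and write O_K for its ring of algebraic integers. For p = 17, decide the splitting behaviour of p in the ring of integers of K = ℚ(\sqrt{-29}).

17 remains inert

d = -29 ≡ 3 (mod 4), so O_K = ℤ[√-29] and disc(K) = 4d = -116.
17 ∤ -116, so 17 is unramified.
Legendre symbol by Euler's criterion: (-29/17) ≡ (-29)^8 ≡ 16 (mod 17), i.e. (-29/17) = -1.
Legendre symbol -1 ⇒ 17 is inert.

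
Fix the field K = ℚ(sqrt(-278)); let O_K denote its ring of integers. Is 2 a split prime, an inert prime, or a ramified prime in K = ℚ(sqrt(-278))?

Since -278 ≢ 1 mod 4, the ring of integers is ℤ[√-278] with discriminant 4·(-278) = -1112.
Ramification test: 2 | -1112. The prime 2 ramifies in K.

2 is ramified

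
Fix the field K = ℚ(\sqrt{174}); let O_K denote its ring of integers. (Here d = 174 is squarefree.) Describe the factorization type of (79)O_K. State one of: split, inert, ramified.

split

Since 174 ≢ 1 mod 4, the ring of integers is ℤ[√174] with discriminant 4·174 = 696.
Since gcd(79, 696) = 1 the prime 79 does not ramify.
Euler's criterion: 174^39 mod 79 = 1. Thus (174|79) = 1.
Legendre symbol 1 ⇒ 79 is split.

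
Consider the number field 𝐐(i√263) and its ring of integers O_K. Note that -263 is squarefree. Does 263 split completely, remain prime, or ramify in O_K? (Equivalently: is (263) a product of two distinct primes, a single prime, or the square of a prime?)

Since -263 ≡ 1 mod 4, the ring of integers is ℤ[(1+√-263)/2] with discriminant -263.
Ramification test: 263 | -263. The prime 263 ramifies in K.

ramified — (263) = 𝔭²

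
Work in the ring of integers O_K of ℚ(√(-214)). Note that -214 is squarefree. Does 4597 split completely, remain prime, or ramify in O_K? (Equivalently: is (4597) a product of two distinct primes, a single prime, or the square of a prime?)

d = -214 ≡ 2 (mod 4), so O_K = ℤ[√-214] and disc(K) = 4d = -856.
disc(K) = -856 is not divisible by 4597; 4597 is unramified.
(-214/4597) = 4383^2298 mod 4597 = 1, giving Legendre symbol 1.
(-214/4597) = 1, so 4597 splits.

splits completely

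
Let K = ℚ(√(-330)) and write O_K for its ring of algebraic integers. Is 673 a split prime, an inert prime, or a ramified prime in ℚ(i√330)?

split — (673) = 𝔭₁𝔭₂ with 𝔭₁ ≠ 𝔭₂

-330 mod 4 = 2, hence disc K = 4·(-330) = -1320 and O_K = ℤ[√-330].
Since gcd(673, -1320) = 1 the prime 673 does not ramify.
Legendre symbol by Euler's criterion: (-330/673) ≡ (-330)^336 ≡ 1 (mod 673), i.e. (-330/673) = 1.
d is a quadratic residue mod p, hence 673 splits in O_K.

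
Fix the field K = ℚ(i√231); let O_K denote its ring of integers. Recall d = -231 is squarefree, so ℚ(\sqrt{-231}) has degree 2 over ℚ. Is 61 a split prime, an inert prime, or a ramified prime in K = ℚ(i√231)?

d = -231 ≡ 1 (mod 4), so O_K = ℤ[(1+√-231)/2] and disc(K) = d = -231.
61 ∤ -231, so 61 is unramified.
Legendre symbol by Euler's criterion: (-231/61) ≡ (-231)^30 ≡ 1 (mod 61), i.e. (-231/61) = 1.
Legendre symbol 1 ⇒ 61 is split.

p splits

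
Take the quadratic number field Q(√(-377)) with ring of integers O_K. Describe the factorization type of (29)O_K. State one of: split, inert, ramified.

29 is ramified

-377 mod 4 = 3, hence disc K = 4·(-377) = -1508 and O_K = ℤ[√-377].
disc(K) = -1508 = 29·(-52), so p = 29 is ramified.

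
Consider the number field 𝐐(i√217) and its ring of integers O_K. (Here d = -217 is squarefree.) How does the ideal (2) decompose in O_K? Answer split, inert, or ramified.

d = -217 ≡ 3 (mod 4), so O_K = ℤ[√-217] and disc(K) = 4d = -868.
disc(K) = -868 = 2·(-434), so p = 2 is ramified.

p ramifies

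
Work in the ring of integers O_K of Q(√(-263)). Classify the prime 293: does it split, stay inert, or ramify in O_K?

inert

-263 mod 4 = 1, hence disc K = -263 and O_K = ℤ[(1+√-263)/2].
Since gcd(293, -263) = 1 the prime 293 does not ramify.
(-263/293) = 30^146 mod 293 = 292, giving Legendre symbol -1.
Legendre symbol -1 ⇒ 293 is inert.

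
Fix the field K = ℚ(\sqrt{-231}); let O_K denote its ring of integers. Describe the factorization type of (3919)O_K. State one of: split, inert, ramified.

d = -231 ≡ 1 (mod 4), so O_K = ℤ[(1+√-231)/2] and disc(K) = d = -231.
disc(K) = -231 is not divisible by 3919; 3919 is unramified.
Compute (-231/3919) via Euler: 3688^((3919-1)/2) mod 3919 = 3918, so (-231/3919) = -1.
d is a non-residue mod p, hence 3919 remains inert in O_K.

p is inert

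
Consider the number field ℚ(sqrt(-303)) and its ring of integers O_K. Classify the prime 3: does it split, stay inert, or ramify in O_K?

p ramifies

Since -303 ≡ 1 mod 4, the ring of integers is ℤ[(1+√-303)/2] with discriminant -303.
Ramification test: 3 | -303. The prime 3 ramifies in K.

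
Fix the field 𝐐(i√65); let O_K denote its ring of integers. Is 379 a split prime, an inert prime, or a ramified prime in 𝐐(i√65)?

split — (379) = 𝔭₁𝔭₂ with 𝔭₁ ≠ 𝔭₂

d = -65 ≡ 3 (mod 4), so O_K = ℤ[√-65] and disc(K) = 4d = -260.
Since gcd(379, -260) = 1 the prime 379 does not ramify.
Euler's criterion: (-65)^189 mod 379 = 1. Thus (-65|379) = 1.
d is a quadratic residue mod p, hence 379 splits in O_K.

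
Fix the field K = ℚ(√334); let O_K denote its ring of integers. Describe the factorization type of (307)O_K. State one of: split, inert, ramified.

Since 334 ≢ 1 mod 4, the ring of integers is ℤ[√334] with discriminant 4·334 = 1336.
Since gcd(307, 1336) = 1 the prime 307 does not ramify.
Euler's criterion: 334^153 mod 307 = 306. Thus (334|307) = -1.
(334/307) = -1, so 307 is inert.

p is inert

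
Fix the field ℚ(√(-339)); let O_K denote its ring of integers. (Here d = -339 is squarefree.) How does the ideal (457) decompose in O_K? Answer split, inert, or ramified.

inert

d = -339 ≡ 1 (mod 4), so O_K = ℤ[(1+√-339)/2] and disc(K) = d = -339.
Since gcd(457, -339) = 1 the prime 457 does not ramify.
Euler's criterion: (-339)^228 mod 457 = 456. Thus (-339|457) = -1.
d is a non-residue mod p, hence 457 remains inert in O_K.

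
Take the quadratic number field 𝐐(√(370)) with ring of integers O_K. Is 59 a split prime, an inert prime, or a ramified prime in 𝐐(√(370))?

59 splits in O_K

d = 370 ≡ 2 (mod 4), so O_K = ℤ[√370] and disc(K) = 4d = 1480.
Since gcd(59, 1480) = 1 the prime 59 does not ramify.
Compute (370/59) via Euler: 16^((59-1)/2) mod 59 = 1, so (370/59) = 1.
Legendre symbol 1 ⇒ 59 is split.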